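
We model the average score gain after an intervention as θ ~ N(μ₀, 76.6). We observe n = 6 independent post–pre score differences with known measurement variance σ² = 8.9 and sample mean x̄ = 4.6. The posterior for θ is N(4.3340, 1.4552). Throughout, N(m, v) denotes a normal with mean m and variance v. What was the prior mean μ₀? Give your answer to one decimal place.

μ₀ = -9.4

The posterior mean is a precision-weighted average: μ_n = (τ₀μ₀ + τ_data·x̄)/(τ₀+τ_data), with τ₀=1/σ₀² and τ_data=n/σ².
Here τ₀ = 1/76.6 = 0.013055 and τ_data = 6/8.9 = 0.674157, so τ_n = 0.687212.
Rearranging for μ₀: μ₀ = (μ_n·τ_n − τ_data·x̄)/τ₀ = (4.3340·0.687212 − 0.674157·4.6) / 0.013055 = -0.122745/0.013055 ≈ -9.4.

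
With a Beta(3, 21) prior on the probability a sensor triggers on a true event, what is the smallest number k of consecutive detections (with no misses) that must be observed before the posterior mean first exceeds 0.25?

k = 5

After k detections and 0 misses the posterior is Beta(3+k, 21), with mean (3+k)/(3+21+k).
Set (3+k)/(24+k) > 0.25 and solve: k > (0.25·24 − 3)/(1 − 0.25) = 4.000.
The smallest integer exceeding 4.000 is 5.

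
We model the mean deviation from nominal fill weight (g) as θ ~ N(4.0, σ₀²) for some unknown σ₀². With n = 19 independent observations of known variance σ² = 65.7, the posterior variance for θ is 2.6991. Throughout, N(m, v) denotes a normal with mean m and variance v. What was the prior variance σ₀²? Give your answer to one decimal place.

σ₀² = 12.3

Posterior precision equals prior precision plus data precision: 1/σ_n² = 1/σ₀² + n/σ².
So 1/σ₀² = 1/2.6991 − 19/65.7 = 0.370494 − 0.289193 = 0.081301.
Hence σ₀² = 1/0.081301 ≈ 12.3.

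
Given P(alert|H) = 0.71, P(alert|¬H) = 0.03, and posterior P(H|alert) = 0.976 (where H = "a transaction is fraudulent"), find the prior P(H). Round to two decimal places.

P(H) = 0.63

In odds form, posterior odds = prior odds × likelihood ratio, so prior odds = posterior odds ÷ LR.
Posterior odds = 0.976/(1−0.976) = 40.6667. LR = 0.71/0.03 = 23.6667.
Prior odds = 40.6667/23.6667 = 1.7183, so P(H) = 1.7183/(1+1.7183) ≈ 0.63.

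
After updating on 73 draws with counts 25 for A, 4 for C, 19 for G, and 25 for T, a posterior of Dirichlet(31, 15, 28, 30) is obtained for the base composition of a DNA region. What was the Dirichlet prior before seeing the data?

Dirichlet(6, 11, 9, 5)

For a Dirichlet(α) prior with multinomial counts c, the posterior is Dirichlet(α + c) componentwise.
Subtract each count from the matching posterior parameter: 31−25=6, 15−4=11, 28−19=9, 30−25=5.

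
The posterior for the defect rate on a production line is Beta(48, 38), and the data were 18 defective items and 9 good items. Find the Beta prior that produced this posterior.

A Beta(a, b) prior with s successes and f failures in binomial data gives a Beta(a+s, b+f) posterior.
Subtract the data counts: 48−18=30, 38−9=29.

Beta(30, 29)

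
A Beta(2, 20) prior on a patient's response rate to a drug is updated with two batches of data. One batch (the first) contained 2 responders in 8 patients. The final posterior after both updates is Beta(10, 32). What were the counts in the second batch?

6 responders and 6 non-responders

Because Beta–binomial updating is additive in the counts, the combined data contributed (α_post−α_prior, β_post−β_prior) successes and failures.
Total across both batches: 10−2=8 responders, 32−20=12 non-responders.
Subtract the first batch: 8−2=6 responders and 12−6=6 non-responders.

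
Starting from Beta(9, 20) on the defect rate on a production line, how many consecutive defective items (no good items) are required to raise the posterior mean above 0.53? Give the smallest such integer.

After k defective items and 0 good items the posterior is Beta(9+k, 20), with mean (9+k)/(9+20+k).
Set (9+k)/(29+k) > 0.53 and solve: k > (0.53·29 − 9)/(1 − 0.53) = 13.553.
The smallest integer exceeding 13.553 is 14, and checking k=14: (23)/(43) = 0.5349 > 0.53.

k = 14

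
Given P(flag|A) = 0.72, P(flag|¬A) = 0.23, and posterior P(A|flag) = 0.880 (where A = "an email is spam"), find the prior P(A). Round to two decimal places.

P(A) = 0.70

Bayes' rule in odds form gives O(A|E) = O(A)·[P(E|A)/P(E|¬A)], hence O(A) = O(A|E)/LR.
Posterior odds = 0.880/(1−0.880) = 7.3333. LR = 0.72/0.23 = 3.1304.
Prior odds = 7.3333/3.1304 = 2.3426, so P(A) = 2.3426/(1+2.3426) ≈ 0.70.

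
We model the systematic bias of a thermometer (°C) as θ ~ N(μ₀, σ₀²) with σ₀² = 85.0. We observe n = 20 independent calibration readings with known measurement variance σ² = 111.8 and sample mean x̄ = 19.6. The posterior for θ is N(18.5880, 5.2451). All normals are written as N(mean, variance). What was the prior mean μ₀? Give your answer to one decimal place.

μ₀ = 3.2

With known observation variance, the Normal–Normal posterior has precision τ_n = τ₀ + n/σ² and mean μ_n = (τ₀μ₀ + (n/σ²)x̄)/τ_n.
Here τ₀ = 1/85.0 = 0.011765 and τ_data = 20/111.8 = 0.178891, so τ_n = 0.190656.
Rearranging for μ₀: μ₀ = (μ_n·τ_n − τ_data·x̄)/τ₀ = (18.5880·0.190656 − 0.178891·19.6) / 0.011765 = 0.037650/0.011765 ≈ 3.2.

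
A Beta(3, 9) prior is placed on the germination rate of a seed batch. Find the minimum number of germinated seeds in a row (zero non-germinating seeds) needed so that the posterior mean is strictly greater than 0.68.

k = 17

After k germinated seeds and 0 non-germinating seeds the posterior is Beta(3+k, 9), with mean (3+k)/(3+9+k).
Set (3+k)/(12+k) > 0.68 and solve: k > (0.68·12 − 3)/(1 − 0.68) = 16.125.
The smallest integer exceeding 16.125 is 17, and checking k=17: (20)/(29) = 0.6897 > 0.68.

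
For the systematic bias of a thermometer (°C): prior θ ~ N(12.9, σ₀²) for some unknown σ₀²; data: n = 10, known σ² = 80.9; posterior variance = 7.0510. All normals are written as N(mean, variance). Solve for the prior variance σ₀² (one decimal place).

σ₀² = 54.9

For the Normal–Normal model with known σ², precisions add: τ_n = τ₀ + n/σ².
So 1/σ₀² = 1/7.0510 − 10/80.9 = 0.141824 − 0.123609 = 0.018215.
Hence σ₀² = 1/0.018215 ≈ 54.9.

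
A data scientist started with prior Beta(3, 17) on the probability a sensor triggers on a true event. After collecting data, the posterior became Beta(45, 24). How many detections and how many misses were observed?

A Beta(a, b) prior with s successes and f failures in binomial data gives a Beta(a+s, b+f) posterior.
Match parameters: s=45−3=42, f=24−17=7.

42 detections and 7 misses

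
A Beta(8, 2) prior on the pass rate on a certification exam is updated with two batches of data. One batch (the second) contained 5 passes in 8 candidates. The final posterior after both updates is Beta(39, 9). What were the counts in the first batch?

26 passes and 4 failures

Because Beta–binomial updating is additive in the counts, the combined data contributed (α_post−α_prior, β_post−β_prior) successes and failures.
Total across both batches: 39−8=31 passes, 9−2=7 failures.
Subtract the second batch: 31−5=26 passes and 7−3=4 failures.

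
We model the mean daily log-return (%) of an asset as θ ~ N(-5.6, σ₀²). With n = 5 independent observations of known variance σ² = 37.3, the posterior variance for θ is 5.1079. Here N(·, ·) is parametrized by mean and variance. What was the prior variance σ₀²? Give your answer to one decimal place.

For the Normal–Normal model with known σ², precisions add: τ_n = τ₀ + n/σ².
So 1/σ₀² = 1/5.1079 − 5/37.3 = 0.195775 − 0.134048 = 0.061727.
Hence σ₀² = 1/0.061727 ≈ 16.2.

σ₀² = 16.2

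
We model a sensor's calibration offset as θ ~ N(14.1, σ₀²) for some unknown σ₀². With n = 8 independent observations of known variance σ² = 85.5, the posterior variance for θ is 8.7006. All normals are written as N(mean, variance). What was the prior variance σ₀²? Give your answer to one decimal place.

For the Normal–Normal model with known σ², precisions add: τ_n = τ₀ + n/σ².
So 1/σ₀² = 1/8.7006 − 8/85.5 = 0.114935 − 0.093567 = 0.021368.
Hence σ₀² = 1/0.021368 ≈ 46.8.

σ₀² = 46.8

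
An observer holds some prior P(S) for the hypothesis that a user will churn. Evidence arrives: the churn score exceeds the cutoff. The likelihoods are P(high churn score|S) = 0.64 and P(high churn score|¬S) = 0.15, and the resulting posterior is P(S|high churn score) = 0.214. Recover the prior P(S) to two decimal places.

Bayes' rule in odds form gives O(S|E) = O(S)·[P(E|S)/P(E|¬S)], hence O(S) = O(S|E)/LR.
Posterior odds = 0.214/(1−0.214) = 0.2723. LR = 0.64/0.15 = 4.2667.
Prior odds = 0.2723/4.2667 = 0.0638, so P(S) = 0.0638/(1+0.0638) ≈ 0.06.

P(S) = 0.06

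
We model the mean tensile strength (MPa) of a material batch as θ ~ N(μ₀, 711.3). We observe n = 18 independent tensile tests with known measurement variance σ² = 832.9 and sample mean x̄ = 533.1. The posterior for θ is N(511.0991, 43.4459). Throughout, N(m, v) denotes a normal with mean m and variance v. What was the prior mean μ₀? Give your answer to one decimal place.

The posterior mean is a precision-weighted average: μ_n = (τ₀μ₀ + τ_data·x̄)/(τ₀+τ_data), with τ₀=1/σ₀² and τ_data=n/σ².
Here τ₀ = 1/711.3 = 0.001406 and τ_data = 18/832.9 = 0.021611, so τ_n = 0.023017.
Rearranging for μ₀: μ₀ = (μ_n·τ_n − τ_data·x̄)/τ₀ = (511.0991·0.023017 − 0.021611·533.1) / 0.001406 = 0.243144/0.001406 ≈ 172.9.

μ₀ = 172.9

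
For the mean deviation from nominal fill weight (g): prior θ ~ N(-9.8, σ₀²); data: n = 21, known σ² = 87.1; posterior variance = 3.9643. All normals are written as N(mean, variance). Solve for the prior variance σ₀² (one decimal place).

σ₀² = 89.7

Posterior precision equals prior precision plus data precision: 1/σ_n² = 1/σ₀² + n/σ².
So 1/σ₀² = 1/3.9643 − 21/87.1 = 0.252251 − 0.241102 = 0.011149.
Hence σ₀² = 1/0.011149 ≈ 89.7.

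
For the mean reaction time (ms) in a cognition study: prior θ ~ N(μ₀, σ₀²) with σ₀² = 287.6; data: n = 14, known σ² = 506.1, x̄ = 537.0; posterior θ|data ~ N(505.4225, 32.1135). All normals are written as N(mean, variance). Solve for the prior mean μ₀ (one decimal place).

μ₀ = 254.2

With known observation variance, the Normal–Normal posterior has precision τ_n = τ₀ + n/σ² and mean μ_n = (τ₀μ₀ + (n/σ²)x̄)/τ_n.
Here τ₀ = 1/287.6 = 0.003477 and τ_data = 14/506.1 = 0.027663, so τ_n = 0.031140.
Rearranging for μ₀: μ₀ = (μ_n·τ_n − τ_data·x̄)/τ₀ = (505.4225·0.031140 − 0.027663·537.0) / 0.003477 = 0.883826/0.003477 ≈ 254.2.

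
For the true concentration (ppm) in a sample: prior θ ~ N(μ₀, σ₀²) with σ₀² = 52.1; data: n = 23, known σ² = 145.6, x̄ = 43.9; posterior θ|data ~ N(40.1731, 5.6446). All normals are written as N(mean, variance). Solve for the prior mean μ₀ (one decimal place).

The posterior mean is a precision-weighted average: μ_n = (τ₀μ₀ + τ_data·x̄)/(τ₀+τ_data), with τ₀=1/σ₀² and τ_data=n/σ².
Here τ₀ = 1/52.1 = 0.019194 and τ_data = 23/145.6 = 0.157967, so τ_n = 0.177161.
Rearranging for μ₀: μ₀ = (μ_n·τ_n − τ_data·x̄)/τ₀ = (40.1731·0.177161 − 0.157967·43.9) / 0.019194 = 0.182355/0.019194 ≈ 9.5.

μ₀ = 9.5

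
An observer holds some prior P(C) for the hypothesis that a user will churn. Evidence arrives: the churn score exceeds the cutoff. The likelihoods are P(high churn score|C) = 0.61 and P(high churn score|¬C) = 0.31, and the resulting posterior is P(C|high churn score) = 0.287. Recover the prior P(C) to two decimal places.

Bayes' rule in odds form gives O(C|E) = O(C)·[P(E|C)/P(E|¬C)], hence O(C) = O(C|E)/LR.
Posterior odds = 0.287/(1−0.287) = 0.4025. LR = 0.61/0.31 = 1.9677.
Prior odds = 0.4025/1.9677 = 0.2046, so P(C) = 0.2046/(1+0.2046) ≈ 0.17.

P(C) = 0.17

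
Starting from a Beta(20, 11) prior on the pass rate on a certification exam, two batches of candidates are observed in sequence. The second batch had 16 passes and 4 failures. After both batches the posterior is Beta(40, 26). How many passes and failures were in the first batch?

4 passes and 11 failures

Sequential conjugate updates are equivalent to a single update on the pooled data, so total successes = posterior α − prior α and total failures = posterior β − prior β.
Total across both batches: 40−20=20 passes, 26−11=15 failures.
Subtract the second batch: 20−16=4 passes and 15−4=11 failures.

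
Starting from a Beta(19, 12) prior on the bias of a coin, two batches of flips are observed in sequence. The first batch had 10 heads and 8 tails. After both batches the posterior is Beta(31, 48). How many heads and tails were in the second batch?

Because Beta–binomial updating is additive in the counts, the combined data contributed (α_post−α_prior, β_post−β_prior) successes and failures.
Total across both batches: 31−19=12 heads, 48−12=36 tails.
Subtract the first batch: 12−10=2 heads and 36−8=28 tails.

2 heads and 28 tails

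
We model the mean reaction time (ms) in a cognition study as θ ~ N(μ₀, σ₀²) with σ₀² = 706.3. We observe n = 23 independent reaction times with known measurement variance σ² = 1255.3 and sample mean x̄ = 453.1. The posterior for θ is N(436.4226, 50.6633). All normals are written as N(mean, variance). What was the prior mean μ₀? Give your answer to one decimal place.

μ₀ = 220.6

The posterior mean is a precision-weighted average: μ_n = (τ₀μ₀ + τ_data·x̄)/(τ₀+τ_data), with τ₀=1/σ₀² and τ_data=n/σ².
Here τ₀ = 1/706.3 = 0.001416 and τ_data = 23/1255.3 = 0.018322, so τ_n = 0.019738.
Rearranging for μ₀: μ₀ = (μ_n·τ_n − τ_data·x̄)/τ₀ = (436.4226·0.019738 − 0.018322·453.1) / 0.001416 = 0.312411/0.001416 ≈ 220.6.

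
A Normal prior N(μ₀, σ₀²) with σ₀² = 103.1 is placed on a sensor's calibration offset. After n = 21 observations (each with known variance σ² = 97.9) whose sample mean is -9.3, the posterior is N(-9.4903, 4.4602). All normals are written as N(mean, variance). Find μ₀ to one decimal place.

μ₀ = -13.7

The posterior mean is a precision-weighted average: μ_n = (τ₀μ₀ + τ_data·x̄)/(τ₀+τ_data), with τ₀=1/σ₀² and τ_data=n/σ².
Here τ₀ = 1/103.1 = 0.009699 and τ_data = 21/97.9 = 0.214505, so τ_n = 0.224204.
Rearranging for μ₀: μ₀ = (μ_n·τ_n − τ_data·x̄)/τ₀ = (-9.4903·0.224204 − 0.214505·-9.3) / 0.009699 = -0.132867/0.009699 ≈ -13.7.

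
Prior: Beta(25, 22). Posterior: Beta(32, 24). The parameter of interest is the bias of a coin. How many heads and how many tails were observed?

A Beta(α, β) prior with s successes and f failures in binomial data gives a Beta(α+s, β+f) posterior.
So s = 32 − 25 = 7 and f = 24 − 22 = 2.

7 heads and 2 tails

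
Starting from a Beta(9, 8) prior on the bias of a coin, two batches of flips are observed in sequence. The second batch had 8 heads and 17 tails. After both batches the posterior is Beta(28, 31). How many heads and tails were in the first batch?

11 heads and 6 tails

Because Beta–binomial updating is additive in the counts, the combined data contributed (α_post−α_prior, β_post−β_prior) successes and failures.
Total across both batches: 28−9=19 heads, 31−8=23 tails.
Subtract the second batch: 19−8=11 heads and 23−17=6 tails.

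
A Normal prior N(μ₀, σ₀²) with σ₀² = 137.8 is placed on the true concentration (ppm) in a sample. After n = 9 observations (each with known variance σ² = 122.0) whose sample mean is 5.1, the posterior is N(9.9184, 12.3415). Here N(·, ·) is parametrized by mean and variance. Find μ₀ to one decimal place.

With known observation variance, the Normal–Normal posterior has precision τ_n = τ₀ + n/σ² and mean μ_n = (τ₀μ₀ + (n/σ²)x̄)/τ_n.
Here τ₀ = 1/137.8 = 0.007257 and τ_data = 9/122.0 = 0.073770, so τ_n = 0.081027.
Rearranging for μ₀: μ₀ = (μ_n·τ_n − τ_data·x̄)/τ₀ = (9.9184·0.081027 − 0.073770·5.1) / 0.007257 = 0.427431/0.007257 ≈ 58.9.

μ₀ = 58.9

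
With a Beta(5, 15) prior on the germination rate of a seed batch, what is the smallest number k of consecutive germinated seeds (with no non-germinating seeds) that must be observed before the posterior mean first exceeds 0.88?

After k germinated seeds and 0 non-germinating seeds the posterior is Beta(5+k, 15), with mean (5+k)/(5+15+k).
Set (5+k)/(20+k) > 0.88 and solve: k > (0.88·20 − 5)/(1 − 0.88) = 105.000.
The smallest integer exceeding 105.000 is 106.

k = 106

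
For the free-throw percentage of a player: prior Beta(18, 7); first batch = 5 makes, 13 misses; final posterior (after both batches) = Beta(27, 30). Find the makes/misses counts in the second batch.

Because Beta–binomial updating is additive in the counts, the combined data contributed (α_post−α_prior, β_post−β_prior) successes and failures.
Total across both batches: 27−18=9 makes, 30−7=23 misses.
Subtract the first batch: 9−5=4 makes and 23−13=10 misses.

4 makes and 10 misses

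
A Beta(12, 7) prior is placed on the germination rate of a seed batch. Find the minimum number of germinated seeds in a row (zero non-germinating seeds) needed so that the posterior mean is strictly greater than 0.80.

After k germinated seeds and 0 non-germinating seeds the posterior is Beta(12+k, 7), with mean (12+k)/(12+7+k).
Set (12+k)/(19+k) > 0.80 and solve: k > (0.80·19 − 12)/(1 − 0.80) = 16.000.
The smallest integer exceeding 16.000 is 17.

k = 17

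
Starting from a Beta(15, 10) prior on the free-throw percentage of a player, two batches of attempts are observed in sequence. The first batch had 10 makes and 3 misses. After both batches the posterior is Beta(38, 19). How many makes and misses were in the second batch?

13 makes and 6 misses

Sequential conjugate updates are equivalent to a single update on the pooled data, so total successes = posterior α − prior α and total failures = posterior β − prior β.
Total across both batches: 38−15=23 makes, 19−10=9 misses.
Subtract the first batch: 23−10=13 makes and 9−3=6 misses.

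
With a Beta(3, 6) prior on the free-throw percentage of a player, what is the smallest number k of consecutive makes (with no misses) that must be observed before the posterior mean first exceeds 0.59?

k = 6

After k makes and 0 misses the posterior is Beta(3+k, 6), with mean (3+k)/(3+6+k).
Set (3+k)/(9+k) > 0.59 and solve: k > (0.59·9 − 3)/(1 − 0.59) = 5.634.
The smallest integer exceeding 5.634 is 6.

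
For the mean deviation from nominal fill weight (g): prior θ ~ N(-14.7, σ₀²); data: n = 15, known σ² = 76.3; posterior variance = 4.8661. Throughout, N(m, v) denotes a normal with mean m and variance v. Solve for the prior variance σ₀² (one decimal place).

σ₀² = 112.2

For the Normal–Normal model with known σ², precisions add: τ_n = τ₀ + n/σ².
So 1/σ₀² = 1/4.8661 − 15/76.3 = 0.205503 − 0.196592 = 0.008911.
Hence σ₀² = 1/0.008911 ≈ 112.2.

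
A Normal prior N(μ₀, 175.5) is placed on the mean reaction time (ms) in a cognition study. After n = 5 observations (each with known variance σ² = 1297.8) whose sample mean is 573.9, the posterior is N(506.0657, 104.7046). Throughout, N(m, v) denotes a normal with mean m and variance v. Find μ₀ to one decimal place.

μ₀ = 460.2

The posterior mean is a precision-weighted average: μ_n = (τ₀μ₀ + τ_data·x̄)/(τ₀+τ_data), with τ₀=1/σ₀² and τ_data=n/σ².
Here τ₀ = 1/175.5 = 0.005698 and τ_data = 5/1297.8 = 0.003853, so τ_n = 0.009551.
Rearranging for μ₀: μ₀ = (μ_n·τ_n − τ_data·x̄)/τ₀ = (506.0657·0.009551 − 0.003853·573.9) / 0.005698 = 2.622197/0.005698 ≈ 460.2.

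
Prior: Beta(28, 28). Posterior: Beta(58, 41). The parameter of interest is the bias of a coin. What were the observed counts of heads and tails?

30 heads and 13 tails

Under Beta–binomial conjugacy the posterior parameters are (α+s, β+f).
So s = 58 − 28 = 30 and f = 41 − 28 = 13.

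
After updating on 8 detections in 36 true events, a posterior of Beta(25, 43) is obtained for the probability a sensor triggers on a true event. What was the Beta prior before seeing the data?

Beta(17, 15)

A Beta(a, b) prior with s successes and f failures in binomial data gives a Beta(a+s, b+f) posterior.
So a = 25 − 8 = 17 and b = 43 − 28 = 15.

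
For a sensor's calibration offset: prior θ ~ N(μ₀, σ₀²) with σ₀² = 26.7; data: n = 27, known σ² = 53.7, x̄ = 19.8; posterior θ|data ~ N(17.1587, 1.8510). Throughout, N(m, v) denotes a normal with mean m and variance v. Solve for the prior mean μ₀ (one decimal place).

μ₀ = -18.3

With known observation variance, the Normal–Normal posterior has precision τ_n = τ₀ + n/σ² and mean μ_n = (τ₀μ₀ + (n/σ²)x̄)/τ_n.
Here τ₀ = 1/26.7 = 0.037453 and τ_data = 27/53.7 = 0.502793, so τ_n = 0.540246.
Rearranging for μ₀: μ₀ = (μ_n·τ_n − τ_data·x̄)/τ₀ = (17.1587·0.540246 − 0.502793·19.8) / 0.037453 = -0.685382/0.037453 ≈ -18.3.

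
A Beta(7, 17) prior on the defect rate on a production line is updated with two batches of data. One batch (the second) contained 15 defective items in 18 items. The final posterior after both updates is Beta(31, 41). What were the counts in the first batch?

9 defective items and 21 good items

Sequential conjugate updates are equivalent to a single update on the pooled data, so total successes = posterior α − prior α and total failures = posterior β − prior β.
Total across both batches: 31−7=24 defective items, 41−17=24 good items.
Subtract the second batch: 24−15=9 defective items and 24−3=21 good items.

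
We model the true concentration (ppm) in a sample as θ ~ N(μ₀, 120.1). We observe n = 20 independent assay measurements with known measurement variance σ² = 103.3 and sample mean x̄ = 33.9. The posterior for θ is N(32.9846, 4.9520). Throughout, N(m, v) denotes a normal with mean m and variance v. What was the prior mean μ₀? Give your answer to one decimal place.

The posterior mean is a precision-weighted average: μ_n = (τ₀μ₀ + τ_data·x̄)/(τ₀+τ_data), with τ₀=1/σ₀² and τ_data=n/σ².
Here τ₀ = 1/120.1 = 0.008326 and τ_data = 20/103.3 = 0.193611, so τ_n = 0.201937.
Rearranging for μ₀: μ₀ = (μ_n·τ_n − τ_data·x̄)/τ₀ = (32.9846·0.201937 − 0.193611·33.9) / 0.008326 = 0.097398/0.008326 ≈ 11.7.

μ₀ = 11.7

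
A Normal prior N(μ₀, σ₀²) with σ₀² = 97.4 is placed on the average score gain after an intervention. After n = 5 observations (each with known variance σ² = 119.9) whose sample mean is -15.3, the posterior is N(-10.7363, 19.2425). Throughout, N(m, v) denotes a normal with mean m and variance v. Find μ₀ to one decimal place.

With known observation variance, the Normal–Normal posterior has precision τ_n = τ₀ + n/σ² and mean μ_n = (τ₀μ₀ + (n/σ²)x̄)/τ_n.
Here τ₀ = 1/97.4 = 0.010267 and τ_data = 5/119.9 = 0.041701, so τ_n = 0.051968.
Rearranging for μ₀: μ₀ = (μ_n·τ_n − τ_data·x̄)/τ₀ = (-10.7363·0.051968 − 0.041701·-15.3) / 0.010267 = 0.080081/0.010267 ≈ 7.8.

μ₀ = 7.8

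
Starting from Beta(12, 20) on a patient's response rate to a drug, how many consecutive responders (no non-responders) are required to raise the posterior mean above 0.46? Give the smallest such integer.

After k responders and 0 non-responders the posterior is Beta(12+k, 20), with mean (12+k)/(12+20+k).
Set (12+k)/(32+k) > 0.46 and solve: k > (0.46·32 − 12)/(1 − 0.46) = 5.037.
The smallest integer exceeding 5.037 is 6.

k = 6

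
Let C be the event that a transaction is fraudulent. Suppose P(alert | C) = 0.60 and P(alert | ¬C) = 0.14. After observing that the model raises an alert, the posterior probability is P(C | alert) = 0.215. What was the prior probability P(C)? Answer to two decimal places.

Bayes' rule in odds form gives O(C|E) = O(C)·[P(E|C)/P(E|¬C)], hence O(C) = O(C|E)/LR.
Posterior odds = 0.215/(1−0.215) = 0.2739. LR = 0.60/0.14 = 4.2857.
Prior odds = 0.2739/4.2857 = 0.0639, so P(C) = 0.0639/(1+0.0639) ≈ 0.06.

P(C) = 0.06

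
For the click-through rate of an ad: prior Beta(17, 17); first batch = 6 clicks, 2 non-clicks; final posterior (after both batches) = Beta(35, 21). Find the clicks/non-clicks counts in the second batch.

12 clicks and 2 non-clicks

Sequential conjugate updates are equivalent to a single update on the pooled data, so total successes = posterior α − prior α and total failures = posterior β − prior β.
Total across both batches: 35−17=18 clicks, 21−17=4 non-clicks.
Subtract the first batch: 18−6=12 clicks and 4−2=2 non-clicks.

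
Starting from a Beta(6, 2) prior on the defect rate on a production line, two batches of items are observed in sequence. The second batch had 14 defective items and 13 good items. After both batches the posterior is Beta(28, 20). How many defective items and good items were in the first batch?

Sequential conjugate updates are equivalent to a single update on the pooled data, so total successes = posterior α − prior α and total failures = posterior β − prior β.
Total across both batches: 28−6=22 defective items, 20−2=18 good items.
Subtract the second batch: 22−14=8 defective items and 18−13=5 good items.

8 defective items and 5 good items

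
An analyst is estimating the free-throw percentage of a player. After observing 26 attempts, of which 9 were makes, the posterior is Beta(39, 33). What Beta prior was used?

Beta(30, 16)

Under Beta–binomial conjugacy the posterior parameters are (a+s, b+f).
Subtract the data counts: 39−9=30, 33−17=16.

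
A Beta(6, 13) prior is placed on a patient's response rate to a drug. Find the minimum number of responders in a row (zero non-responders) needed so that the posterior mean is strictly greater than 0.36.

After k responders and 0 non-responders the posterior is Beta(6+k, 13), with mean (6+k)/(6+13+k).
Set (6+k)/(19+k) > 0.36 and solve: k > (0.36·19 − 6)/(1 − 0.36) = 1.312.
The smallest integer exceeding 1.312 is 2, and checking k=2: (8)/(21) = 0.3810 > 0.36.

k = 2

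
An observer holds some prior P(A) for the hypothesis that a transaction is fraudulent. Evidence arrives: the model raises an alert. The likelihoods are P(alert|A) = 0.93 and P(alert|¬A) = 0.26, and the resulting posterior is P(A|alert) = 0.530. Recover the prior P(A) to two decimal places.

Bayes' rule in odds form gives O(A|E) = O(A)·[P(E|A)/P(E|¬A)], hence O(A) = O(A|E)/LR.
Posterior odds = 0.530/(1−0.530) = 1.1277. LR = 0.93/0.26 = 3.5769.
Prior odds = 1.1277/3.5769 = 0.3153, so P(A) = 0.3153/(1+0.3153) ≈ 0.24.

P(A) = 0.24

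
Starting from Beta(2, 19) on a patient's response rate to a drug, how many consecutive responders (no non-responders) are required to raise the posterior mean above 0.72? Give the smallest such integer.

k = 47

After k responders and 0 non-responders the posterior is Beta(2+k, 19), with mean (2+k)/(2+19+k).
Set (2+k)/(21+k) > 0.72 and solve: k > (0.72·21 − 2)/(1 − 0.72) = 46.857.
The smallest integer exceeding 46.857 is 47, and checking k=47: (49)/(68) = 0.7206 > 0.72.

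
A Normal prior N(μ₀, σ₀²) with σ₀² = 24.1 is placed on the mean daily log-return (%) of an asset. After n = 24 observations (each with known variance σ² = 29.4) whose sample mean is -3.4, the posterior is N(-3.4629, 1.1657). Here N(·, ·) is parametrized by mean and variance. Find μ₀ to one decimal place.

μ₀ = -4.7

The posterior mean is a precision-weighted average: μ_n = (τ₀μ₀ + τ_data·x̄)/(τ₀+τ_data), with τ₀=1/σ₀² and τ_data=n/σ².
Here τ₀ = 1/24.1 = 0.041494 and τ_data = 24/29.4 = 0.816327, so τ_n = 0.857821.
Rearranging for μ₀: μ₀ = (μ_n·τ_n − τ_data·x̄)/τ₀ = (-3.4629·0.857821 − 0.816327·-3.4) / 0.041494 = -0.195037/0.041494 ≈ -4.7.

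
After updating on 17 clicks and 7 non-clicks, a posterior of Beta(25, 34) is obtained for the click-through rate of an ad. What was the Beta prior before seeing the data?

A Beta(a, b) prior with s successes and f failures in binomial data gives a Beta(a+s, b+f) posterior.
Subtract the data counts: 25−17=8, 34−7=27.

Beta(8, 27)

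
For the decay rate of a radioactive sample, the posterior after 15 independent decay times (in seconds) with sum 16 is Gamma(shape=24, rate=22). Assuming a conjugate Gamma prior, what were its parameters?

Gamma–exponential conjugacy: posterior shape = α + n, posterior rate = β + Σtᵢ.
So α = 24 − 15 = 9 and β = 22 − 16 = 6.

Gamma(shape=9, rate=6)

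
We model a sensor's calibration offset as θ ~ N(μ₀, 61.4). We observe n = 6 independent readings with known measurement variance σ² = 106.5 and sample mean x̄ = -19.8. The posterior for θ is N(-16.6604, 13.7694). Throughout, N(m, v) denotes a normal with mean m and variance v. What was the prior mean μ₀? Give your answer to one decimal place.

μ₀ = -5.8

With known observation variance, the Normal–Normal posterior has precision τ_n = τ₀ + n/σ² and mean μ_n = (τ₀μ₀ + (n/σ²)x̄)/τ_n.
Here τ₀ = 1/61.4 = 0.016287 and τ_data = 6/106.5 = 0.056338, so τ_n = 0.072625.
Rearranging for μ₀: μ₀ = (μ_n·τ_n − τ_data·x̄)/τ₀ = (-16.6604·0.072625 − 0.056338·-19.8) / 0.016287 = -0.094469/0.016287 ≈ -5.8.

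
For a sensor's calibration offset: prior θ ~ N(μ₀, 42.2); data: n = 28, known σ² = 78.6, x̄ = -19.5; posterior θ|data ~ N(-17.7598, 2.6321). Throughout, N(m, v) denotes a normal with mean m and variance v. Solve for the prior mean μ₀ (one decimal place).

The posterior mean is a precision-weighted average: μ_n = (τ₀μ₀ + τ_data·x̄)/(τ₀+τ_data), with τ₀=1/σ₀² and τ_data=n/σ².
Here τ₀ = 1/42.2 = 0.023697 and τ_data = 28/78.6 = 0.356234, so τ_n = 0.379931.
Rearranging for μ₀: μ₀ = (μ_n·τ_n − τ_data·x̄)/τ₀ = (-17.7598·0.379931 − 0.356234·-19.5) / 0.023697 = 0.199064/0.023697 ≈ 8.4.

μ₀ = 8.4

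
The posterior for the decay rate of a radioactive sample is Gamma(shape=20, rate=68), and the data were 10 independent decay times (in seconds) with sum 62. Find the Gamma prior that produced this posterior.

Gamma(shape=10, rate=6)

For an exponential likelihood with a Gamma(α, β) prior on the rate, n observations with total T give posterior Gamma(α+n, β+T).
So α = 20 − 10 = 10 and β = 68 − 62 = 6.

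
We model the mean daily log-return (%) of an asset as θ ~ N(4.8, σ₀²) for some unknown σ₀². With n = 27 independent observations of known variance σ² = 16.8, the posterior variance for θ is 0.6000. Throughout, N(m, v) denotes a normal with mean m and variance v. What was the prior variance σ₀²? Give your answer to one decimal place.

For the Normal–Normal model with known σ², precisions add: τ_n = τ₀ + n/σ².
So 1/σ₀² = 1/0.6000 − 27/16.8 = 1.666667 − 1.607143 = 0.059524.
Hence σ₀² = 1/0.059524 ≈ 16.8.

σ₀² = 16.8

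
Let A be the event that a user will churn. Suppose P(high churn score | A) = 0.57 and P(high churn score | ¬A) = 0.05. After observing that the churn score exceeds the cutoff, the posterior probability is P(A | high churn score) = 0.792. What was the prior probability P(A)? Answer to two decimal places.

P(A) = 0.25

Bayes' rule in odds form gives O(A|E) = O(A)·[P(E|A)/P(E|¬A)], hence O(A) = O(A|E)/LR.
Posterior odds = 0.792/(1−0.792) = 3.8077. LR = 0.57/0.05 = 11.4000.
Prior odds = 3.8077/11.4000 = 0.3340, so P(A) = 0.3340/(1+0.3340) ≈ 0.25.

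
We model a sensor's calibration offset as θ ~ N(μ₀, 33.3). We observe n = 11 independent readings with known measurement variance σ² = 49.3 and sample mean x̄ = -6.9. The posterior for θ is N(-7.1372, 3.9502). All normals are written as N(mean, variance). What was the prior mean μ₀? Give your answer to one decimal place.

The posterior mean is a precision-weighted average: μ_n = (τ₀μ₀ + τ_data·x̄)/(τ₀+τ_data), with τ₀=1/σ₀² and τ_data=n/σ².
Here τ₀ = 1/33.3 = 0.030030 and τ_data = 11/49.3 = 0.223124, so τ_n = 0.253154.
Rearranging for μ₀: μ₀ = (μ_n·τ_n − τ_data·x̄)/τ₀ = (-7.1372·0.253154 − 0.223124·-6.9) / 0.030030 = -0.267255/0.030030 ≈ -8.9.

μ₀ = -8.9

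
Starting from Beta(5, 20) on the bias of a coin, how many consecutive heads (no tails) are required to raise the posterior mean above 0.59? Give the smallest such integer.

After k heads and 0 tails the posterior is Beta(5+k, 20), with mean (5+k)/(5+20+k).
Set (5+k)/(25+k) > 0.59 and solve: k > (0.59·25 − 5)/(1 − 0.59) = 23.780.
The smallest integer exceeding 23.780 is 24.

k = 24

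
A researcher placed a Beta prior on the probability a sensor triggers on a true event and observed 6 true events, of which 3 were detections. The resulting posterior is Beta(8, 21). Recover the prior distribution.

Beta is conjugate to the binomial likelihood: posterior = Beta(α+s, β+f).
So α = 8 − 3 = 5 and β = 21 − 3 = 18.

Beta(5, 18)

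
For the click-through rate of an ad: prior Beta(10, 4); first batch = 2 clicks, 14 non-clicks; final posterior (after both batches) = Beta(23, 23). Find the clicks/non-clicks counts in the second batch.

11 clicks and 5 non-clicks

Sequential conjugate updates are equivalent to a single update on the pooled data, so total successes = posterior α − prior α and total failures = posterior β − prior β.
Total across both batches: 23−10=13 clicks, 23−4=19 non-clicks.
Subtract the first batch: 13−2=11 clicks and 19−14=5 non-clicks.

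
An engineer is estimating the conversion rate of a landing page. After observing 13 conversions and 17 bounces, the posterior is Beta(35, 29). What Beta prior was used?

Under Beta–binomial conjugacy the posterior parameters are (a+s, b+f).
So a = 35 − 13 = 22 and b = 29 − 17 = 12.

Beta(22, 12)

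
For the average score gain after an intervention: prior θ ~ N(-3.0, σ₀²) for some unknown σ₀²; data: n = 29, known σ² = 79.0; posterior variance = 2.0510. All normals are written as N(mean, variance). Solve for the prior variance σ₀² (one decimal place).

For the Normal–Normal model with known σ², precisions add: τ_n = τ₀ + n/σ².
So 1/σ₀² = 1/2.0510 − 29/79.0 = 0.487567 − 0.367089 = 0.120478.
Hence σ₀² = 1/0.120478 ≈ 8.3.

σ₀² = 8.3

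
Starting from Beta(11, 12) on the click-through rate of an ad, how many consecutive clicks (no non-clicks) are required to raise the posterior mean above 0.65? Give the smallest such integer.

k = 12

After k clicks and 0 non-clicks the posterior is Beta(11+k, 12), with mean (11+k)/(11+12+k).
Set (11+k)/(23+k) > 0.65 and solve: k > (0.65·23 − 11)/(1 − 0.65) = 11.286.
The smallest integer exceeding 11.286 is 12, and checking k=12: (23)/(35) = 0.6571 > 0.65.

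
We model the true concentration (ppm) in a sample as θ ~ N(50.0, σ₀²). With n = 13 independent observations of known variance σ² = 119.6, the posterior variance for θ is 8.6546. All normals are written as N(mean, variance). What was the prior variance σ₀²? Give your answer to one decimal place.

Posterior precision equals prior precision plus data precision: 1/σ_n² = 1/σ₀² + n/σ².
So 1/σ₀² = 1/8.6546 − 13/119.6 = 0.115545 − 0.108696 = 0.006849.
Hence σ₀² = 1/0.006849 ≈ 146.0.

σ₀² = 146.0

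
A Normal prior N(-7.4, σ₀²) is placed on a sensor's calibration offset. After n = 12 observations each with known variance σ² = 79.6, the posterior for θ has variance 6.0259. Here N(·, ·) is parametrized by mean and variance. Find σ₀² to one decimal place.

Posterior precision equals prior precision plus data precision: 1/σ_n² = 1/σ₀² + n/σ².
So 1/σ₀² = 1/6.0259 − 12/79.6 = 0.165950 − 0.150754 = 0.015196.
Hence σ₀² = 1/0.015196 ≈ 65.8.

σ₀² = 65.8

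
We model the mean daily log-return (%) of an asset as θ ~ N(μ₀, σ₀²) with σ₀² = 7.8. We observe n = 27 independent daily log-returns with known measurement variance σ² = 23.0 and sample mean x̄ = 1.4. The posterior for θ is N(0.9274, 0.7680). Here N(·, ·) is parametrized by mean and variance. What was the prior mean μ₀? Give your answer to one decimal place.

The posterior mean is a precision-weighted average: μ_n = (τ₀μ₀ + τ_data·x̄)/(τ₀+τ_data), with τ₀=1/σ₀² and τ_data=n/σ².
Here τ₀ = 1/7.8 = 0.128205 and τ_data = 27/23.0 = 1.173913, so τ_n = 1.302118.
Rearranging for μ₀: μ₀ = (μ_n·τ_n − τ_data·x̄)/τ₀ = (0.9274·1.302118 − 1.173913·1.4) / 0.128205 = -0.435894/0.128205 ≈ -3.4.

μ₀ = -3.4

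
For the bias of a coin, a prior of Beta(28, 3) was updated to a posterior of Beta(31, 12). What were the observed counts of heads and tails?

Beta is conjugate to the binomial likelihood: posterior = Beta(a+s, b+f).
Match parameters: s=31−28=3, f=12−3=9.

3 heads and 9 tails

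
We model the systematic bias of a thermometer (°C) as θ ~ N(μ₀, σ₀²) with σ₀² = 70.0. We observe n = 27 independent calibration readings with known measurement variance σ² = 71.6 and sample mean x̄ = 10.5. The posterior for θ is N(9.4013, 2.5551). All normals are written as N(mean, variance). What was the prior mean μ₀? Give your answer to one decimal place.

μ₀ = -19.6

With known observation variance, the Normal–Normal posterior has precision τ_n = τ₀ + n/σ² and mean μ_n = (τ₀μ₀ + (n/σ²)x̄)/τ_n.
Here τ₀ = 1/70.0 = 0.014286 and τ_data = 27/71.6 = 0.377095, so τ_n = 0.391381.
Rearranging for μ₀: μ₀ = (μ_n·τ_n − τ_data·x̄)/τ₀ = (9.4013·0.391381 − 0.377095·10.5) / 0.014286 = -0.280007/0.014286 ≈ -19.6.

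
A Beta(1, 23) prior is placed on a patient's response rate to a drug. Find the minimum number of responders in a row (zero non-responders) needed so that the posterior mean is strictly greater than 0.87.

k = 153

After k responders and 0 non-responders the posterior is Beta(1+k, 23), with mean (1+k)/(1+23+k).
Set (1+k)/(24+k) > 0.87 and solve: k > (0.87·24 − 1)/(1 − 0.87) = 152.923.
The smallest integer exceeding 152.923 is 153, and checking k=153: (154)/(177) = 0.8701 > 0.87.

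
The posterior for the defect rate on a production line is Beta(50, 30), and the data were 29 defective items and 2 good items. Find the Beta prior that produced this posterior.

Beta(21, 28)

Under Beta–binomial conjugacy the posterior parameters are (a+s, b+f).
Subtract the data counts: 50−29=21, 30−2=28.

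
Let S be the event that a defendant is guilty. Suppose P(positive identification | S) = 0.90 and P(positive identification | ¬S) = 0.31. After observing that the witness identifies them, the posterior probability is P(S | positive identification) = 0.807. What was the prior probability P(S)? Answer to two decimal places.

Bayes' rule in odds form gives O(S|E) = O(S)·[P(E|S)/P(E|¬S)], hence O(S) = O(S|E)/LR.
Posterior odds = 0.807/(1−0.807) = 4.1813. LR = 0.90/0.31 = 2.9032.
Prior odds = 4.1813/2.9032 = 1.4402, so P(S) = 1.4402/(1+1.4402) ≈ 0.59.

P(S) = 0.59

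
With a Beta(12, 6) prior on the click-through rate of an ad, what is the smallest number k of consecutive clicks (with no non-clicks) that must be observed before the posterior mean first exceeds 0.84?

After k clicks and 0 non-clicks the posterior is Beta(12+k, 6), with mean (12+k)/(12+6+k).
Set (12+k)/(18+k) > 0.84 and solve: k > (0.84·18 − 12)/(1 − 0.84) = 19.500.
The smallest integer exceeding 19.500 is 20.

k = 20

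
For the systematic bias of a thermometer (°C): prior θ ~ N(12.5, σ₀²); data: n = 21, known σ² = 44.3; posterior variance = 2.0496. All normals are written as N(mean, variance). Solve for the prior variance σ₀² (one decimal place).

Posterior precision equals prior precision plus data precision: 1/σ_n² = 1/σ₀² + n/σ².
So 1/σ₀² = 1/2.0496 − 21/44.3 = 0.487900 − 0.474041 = 0.013859.
Hence σ₀² = 1/0.013859 ≈ 72.2.

σ₀² = 72.2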